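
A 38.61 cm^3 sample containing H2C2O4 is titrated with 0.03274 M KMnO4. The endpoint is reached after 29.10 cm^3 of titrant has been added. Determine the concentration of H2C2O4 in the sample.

0.0617 M

n(KMnO4) = 0.03274 x 0.02910 = 0.0009527 mol.
From the balanced equation, 2 mol KMnO4 reacts with 5 mol H2C2O4, so n(H2C2O4) = 0.0009527 x 5/2 = 0.002382 mol.
[H2C2O4] = 0.002382 / 0.03861 L = 0.0617 M.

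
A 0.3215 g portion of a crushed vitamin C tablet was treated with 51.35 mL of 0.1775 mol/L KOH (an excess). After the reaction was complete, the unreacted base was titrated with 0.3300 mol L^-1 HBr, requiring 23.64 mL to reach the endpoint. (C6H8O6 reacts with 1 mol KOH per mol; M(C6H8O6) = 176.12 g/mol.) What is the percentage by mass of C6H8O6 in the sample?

Total n(KOH) added = 0.1775 x 0.05135 = 0.009115 mol.
n(HBr) used = 0.3300 x 0.02364 = 0.007801 mol, which equals the excess n(KOH).
So n(KOH) consumed by the sample = 0.009115 - 0.007801 = 0.001313 mol.
n(C6H8O6) = 0.001313 / 1 = 0.001313 mol.
mass C6H8O6 = 0.001313 x 176.12 = 0.2313 g, so %C6H8O6 = 0.2313/0.3215 x 100 = 72.0%.

72.0%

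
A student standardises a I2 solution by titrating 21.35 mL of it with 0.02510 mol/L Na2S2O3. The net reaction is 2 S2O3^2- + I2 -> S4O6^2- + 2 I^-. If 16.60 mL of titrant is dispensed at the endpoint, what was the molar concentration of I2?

0.00976 M

n(Na2S2O3) = 0.02510 x 0.01660 = 0.0004167 mol.
From the balanced equation, 2 mol Na2S2O3 reacts with 1 mol I2, so n(I2) = 0.0004167 x 1/2 = 0.0002083 mol.
[I2] = 0.0002083 / 0.02135 L = 0.00976 M.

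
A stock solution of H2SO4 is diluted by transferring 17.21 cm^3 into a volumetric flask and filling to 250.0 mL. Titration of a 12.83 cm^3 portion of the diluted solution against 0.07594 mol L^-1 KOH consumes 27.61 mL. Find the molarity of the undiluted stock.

1.19 M

n(KOH) = 0.07594 x 0.02761 = 0.002097 mol.
n(H2SO4) in the aliquot = 0.002097 x 1/2 = 0.001048 mol.
[diluted H2SO4] = 0.001048 / 0.01283 = 0.08171 M.
Dilution factor = 250.0/17.21 = 14.53, so [stock] = 0.08171 x 14.53 = 1.19 M.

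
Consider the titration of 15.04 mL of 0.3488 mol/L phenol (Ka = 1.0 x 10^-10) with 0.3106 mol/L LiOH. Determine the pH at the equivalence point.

11.61

n(C6H5OH) = 0.3488 x 0.01504 = 0.005246 mol; V(LiOH) at equivalence = 0.005246/0.3106 = 0.01689 L.
At equivalence all the acid is converted to C6H5O-; total volume = 0.01504 + 0.01689 = 0.03193 L, so [C6H5O-] = 0.005246/0.03193 = 0.1643 M.
Kb = Kw/Ka = 1.0e-14 / 1.0 x 10^-10 = 0.000100.
[OH^-] = sqrt(Kb x [C6H5O-]) = sqrt(0.000100 x 0.1643) = 0.00405 M.
pOH = 2.39, so pH = 14.00 - 2.39 = 11.61.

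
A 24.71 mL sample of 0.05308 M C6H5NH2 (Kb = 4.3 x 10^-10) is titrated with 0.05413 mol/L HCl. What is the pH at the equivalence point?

3.10

n(C6H5NH2) = 0.05308 x 0.02471 = 0.001312 mol; V(HCl) at equivalence = 0.001312/0.05413 = 0.02423 L.
At equivalence the base is fully converted to C6H5NH3+; total volume = 0.04894 L, so [C6H5NH3+] = 0.001312/0.04894 = 0.02680 M.
Ka(C6H5NH3+) = Kw/Kb = 1.0e-14 / 4.3 x 10^-10 = 2.33e-5.
[H^+] = sqrt(Ka x [C6H5NH3+]) = sqrt(2.33e-5 x 0.02680) = 0.000789 M.
pH = -log(0.000789) = 3.10.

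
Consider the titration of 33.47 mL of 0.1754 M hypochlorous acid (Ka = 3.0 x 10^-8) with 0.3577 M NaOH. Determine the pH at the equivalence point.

10.30

n(HClO) = 0.1754 x 0.03347 = 0.005871 mol; V(NaOH) at equivalence = 0.005871/0.3577 = 0.01641 L.
At equivalence all the acid is converted to ClO-; total volume = 0.03347 + 0.01641 = 0.04988 L, so [ClO-] = 0.005871/0.04988 = 0.1177 M.
Kb = Kw/Ka = 1.0e-14 / 3.0 x 10^-8 = 3.33e-7.
[OH^-] = sqrt(Kb x [ClO-]) = sqrt(3.33e-7 x 0.1177) = 0.000198 M.
pOH = 3.70, so pH = 14.00 - 3.70 = 10.30.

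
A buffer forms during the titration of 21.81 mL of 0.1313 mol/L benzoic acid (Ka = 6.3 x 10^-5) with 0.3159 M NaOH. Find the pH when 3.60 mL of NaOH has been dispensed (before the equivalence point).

Initial n(C6H5COOH) = 0.1313 x 0.02181 = 0.002864 mol.
n(NaOH) added = 0.3159 x 0.003600 = 0.001137 mol, converting that many moles of C6H5COOH to C6H5COO-.
Remaining n(C6H5COOH) = 0.001726 mol; n(C6H5COO-) = 0.001137 mol.
By Henderson-Hasselbalch, pH = pKa + log([A^-]/[HA]) = 4.20 + log(0.001137/0.001726) = 4.20 + (-0.18) = 4.02.

4.02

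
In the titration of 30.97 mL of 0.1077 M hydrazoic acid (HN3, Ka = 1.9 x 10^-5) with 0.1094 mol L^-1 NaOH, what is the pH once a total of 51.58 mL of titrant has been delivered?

12.45

n(acid) = 0.1077 x 0.03097 = 0.003335 mol; n(NaOH) added = 0.1094 x 0.05158 = 0.005643 mol.
Base is in excess by 0.005643 - 0.003335 = 0.002307 mol in a total volume of 0.08255 L.
[OH^-] = 0.002307/0.08255 = 0.02795 M, so pOH = 1.55 and pH = 14.00 - 1.55 = 12.45.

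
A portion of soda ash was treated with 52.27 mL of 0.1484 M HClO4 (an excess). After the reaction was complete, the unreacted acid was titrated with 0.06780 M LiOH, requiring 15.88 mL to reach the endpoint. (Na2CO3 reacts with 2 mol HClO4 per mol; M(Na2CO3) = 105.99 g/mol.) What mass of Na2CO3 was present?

0.354 g

Total n(HClO4) added = 0.1484 x 0.05227 = 0.007757 mol.
n(LiOH) used = 0.06780 x 0.01588 = 0.001077 mol, which equals the excess n(HClO4).
So n(HClO4) consumed by the sample = 0.007757 - 0.001077 = 0.006680 mol.
n(Na2CO3) = 0.006680 / 2 = 0.003340 mol.
mass = 0.003340 mol x 105.99 g/mol = 0.354 g.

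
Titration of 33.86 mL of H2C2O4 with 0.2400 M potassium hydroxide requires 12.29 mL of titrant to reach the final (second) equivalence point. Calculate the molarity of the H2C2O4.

n(KOH) = 0.2400 x 0.01229 = 0.002950 mol.
At the final (second) equivalence point, 2 mol OH^- react per mol H2C2O4, so n(H2C2O4) = 0.002950 / 2 = 0.001475 mol.
[H2C2O4] = 0.001475 / 0.03386 L = 0.0436 M.

0.0436 M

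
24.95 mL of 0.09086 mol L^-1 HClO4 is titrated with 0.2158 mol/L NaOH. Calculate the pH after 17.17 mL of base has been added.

12.53

n(acid) = 0.09086 x 0.02495 = 0.002267 mol; n(NaOH) added = 0.2158 x 0.01717 = 0.003705 mol.
Base is in excess by 0.003705 - 0.002267 = 0.001438 mol in a total volume of 0.04212 L.
[OH^-] = 0.001438/0.04212 = 0.03415 M, so pOH = 1.47 and pH = 14.00 - 1.47 = 12.53.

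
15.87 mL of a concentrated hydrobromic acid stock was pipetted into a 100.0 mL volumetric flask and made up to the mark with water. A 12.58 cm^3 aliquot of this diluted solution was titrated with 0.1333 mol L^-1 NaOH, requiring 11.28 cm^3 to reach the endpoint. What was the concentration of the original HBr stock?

0.753 M

n(NaOH) = 0.1333 x 0.01128 = 0.001504 mol.
n(HBr) in the aliquot = 0.001504 mol.
[diluted HBr] = 0.001504 / 0.01258 = 0.1195 M.
Dilution factor = 100.0/15.87 = 6.301, so [stock] = 0.1195 x 6.301 = 0.753 M.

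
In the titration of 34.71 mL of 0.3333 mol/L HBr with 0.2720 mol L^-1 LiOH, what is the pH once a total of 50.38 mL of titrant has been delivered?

n(acid) = 0.3333 x 0.03471 = 0.01157 mol; n(LiOH) added = 0.2720 x 0.05038 = 0.01370 mol.
Base is in excess by 0.01370 - 0.01157 = 0.002135 mol in a total volume of 0.08509 L.
[OH^-] = 0.002135/0.08509 = 0.02509 M, so pOH = 1.60 and pH = 14.00 - 1.60 = 12.40.

12.40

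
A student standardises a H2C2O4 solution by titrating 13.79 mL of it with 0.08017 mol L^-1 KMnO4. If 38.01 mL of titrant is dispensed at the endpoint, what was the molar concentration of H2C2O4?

n(KMnO4) = 0.08017 x 0.03801 = 0.003047 mol.
From the balanced equation, 2 mol KMnO4 reacts with 5 mol H2C2O4, so n(H2C2O4) = 0.003047 x 5/2 = 0.007618 mol.
[H2C2O4] = 0.007618 / 0.01379 L = 0.552 M.

0.552 M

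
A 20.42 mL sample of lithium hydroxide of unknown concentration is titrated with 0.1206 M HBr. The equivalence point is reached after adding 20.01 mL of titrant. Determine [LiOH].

0.118 M

n(HBr) delivered = 0.1206 x 0.02001 = 0.002413 mol.
For a 1:1 reaction, n(LiOH) = 0.002413 mol.
[LiOH] = 0.002413 mol / 0.02042 L = 0.118 M.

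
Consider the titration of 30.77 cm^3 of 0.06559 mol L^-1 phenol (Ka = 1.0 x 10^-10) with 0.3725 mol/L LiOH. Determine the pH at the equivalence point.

n(C6H5OH) = 0.06559 x 0.03077 = 0.002018 mol; V(LiOH) at equivalence = 0.002018/0.3725 = 0.005418 L.
At equivalence all the acid is converted to C6H5O-; total volume = 0.03077 + 0.005418 = 0.03619 L, so [C6H5O-] = 0.002018/0.03619 = 0.05577 M.
Kb = Kw/Ka = 1.0e-14 / 1.0 x 10^-10 = 0.000100.
[OH^-] = sqrt(Kb x [C6H5O-]) = sqrt(0.000100 x 0.05577) = 0.00236 M.
pOH = 2.63, so pH = 14.00 - 2.63 = 11.37.

11.37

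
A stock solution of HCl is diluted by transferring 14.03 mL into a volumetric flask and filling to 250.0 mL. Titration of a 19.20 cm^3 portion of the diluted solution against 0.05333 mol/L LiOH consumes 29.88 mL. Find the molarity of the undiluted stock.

n(LiOH) = 0.05333 x 0.02988 = 0.001594 mol.
n(HCl) in the aliquot = 0.001594 mol.
[diluted HCl] = 0.001594 / 0.01920 = 0.08299 M.
Dilution factor = 250.0/14.03 = 17.82, so [stock] = 0.08299 x 17.82 = 1.48 M.

1.48 M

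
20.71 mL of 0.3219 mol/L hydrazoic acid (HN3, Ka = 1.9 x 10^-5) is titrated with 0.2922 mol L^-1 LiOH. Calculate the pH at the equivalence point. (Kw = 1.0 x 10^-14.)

n(HN3) = 0.3219 x 0.02071 = 0.006667 mol; V(LiOH) at equivalence = 0.006667/0.2922 = 0.02282 L.
At equivalence all the acid is converted to N3-; total volume = 0.02071 + 0.02282 = 0.04353 L, so [N3-] = 0.006667/0.04353 = 0.1532 M.
Kb = Kw/Ka = 1.0e-14 / 1.9 x 10^-5 = 5.26e-10.
[OH^-] = sqrt(Kb x [N3-]) = sqrt(5.26e-10 x 0.1532) = 8.98e-6 M.
pOH = 5.05, so pH = 14.00 - 5.05 = 8.95.

8.95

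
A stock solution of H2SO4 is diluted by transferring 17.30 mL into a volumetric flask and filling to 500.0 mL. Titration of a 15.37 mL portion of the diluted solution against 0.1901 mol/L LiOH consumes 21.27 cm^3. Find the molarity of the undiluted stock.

n(LiOH) = 0.1901 x 0.02127 = 0.004043 mol.
n(H2SO4) in the aliquot = 0.004043 x 1/2 = 0.002022 mol.
[diluted H2SO4] = 0.002022 / 0.01537 = 0.1315 M.
Dilution factor = 500.0/17.30 = 28.90, so [stock] = 0.1315 x 28.90 = 3.80 M.

3.80 M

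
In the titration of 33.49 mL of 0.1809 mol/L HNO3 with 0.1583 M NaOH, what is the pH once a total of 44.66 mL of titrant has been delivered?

12.11

n(acid) = 0.1809 x 0.03349 = 0.006058 mol; n(NaOH) added = 0.1583 x 0.04466 = 0.007070 mol.
Base is in excess by 0.007070 - 0.006058 = 0.001011 mol in a total volume of 0.07815 L.
[OH^-] = 0.001011/0.07815 = 0.01294 M, so pOH = 1.89 and pH = 14.00 - 1.89 = 12.11.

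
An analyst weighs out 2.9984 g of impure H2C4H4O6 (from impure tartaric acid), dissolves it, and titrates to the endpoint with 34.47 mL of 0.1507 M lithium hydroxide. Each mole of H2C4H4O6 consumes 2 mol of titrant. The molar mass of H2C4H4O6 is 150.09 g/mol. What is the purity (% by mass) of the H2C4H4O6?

n(LiOH) = 0.1507 x 0.03447 = 0.005195 mol.
n(H2C4H4O6) = 0.005195 / 2 = 0.002597 mol.
mass of H2C4H4O6 = 0.002597 x 150.09 = 0.3898 g.
% purity = 0.3898 / 2.9984 x 100 = 13.0%.

13.0%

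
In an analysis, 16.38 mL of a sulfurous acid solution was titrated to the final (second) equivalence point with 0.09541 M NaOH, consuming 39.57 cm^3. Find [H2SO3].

0.115 M

n(NaOH) = 0.09541 x 0.03957 = 0.003775 mol.
At the final (second) equivalence point, 2 mol OH^- react per mol H2SO3, so n(H2SO3) = 0.003775 / 2 = 0.001888 mol.
[H2SO3] = 0.001888 / 0.01638 L = 0.115 M.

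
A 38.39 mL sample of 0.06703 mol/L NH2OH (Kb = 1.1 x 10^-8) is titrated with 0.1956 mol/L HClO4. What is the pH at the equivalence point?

3.67

n(NH2OH) = 0.06703 x 0.03839 = 0.002573 mol; V(HClO4) at equivalence = 0.002573/0.1956 = 0.01316 L.
At equivalence the base is fully converted to NH3OH+; total volume = 0.05155 L, so [NH3OH+] = 0.002573/0.05155 = 0.04992 M.
Ka(NH3OH+) = Kw/Kb = 1.0e-14 / 1.1 x 10^-8 = 9.09e-7.
[H^+] = sqrt(Ka x [NH3OH+]) = sqrt(9.09e-7 x 0.04992) = 0.000213 M.
pH = -log(0.000213) = 3.67.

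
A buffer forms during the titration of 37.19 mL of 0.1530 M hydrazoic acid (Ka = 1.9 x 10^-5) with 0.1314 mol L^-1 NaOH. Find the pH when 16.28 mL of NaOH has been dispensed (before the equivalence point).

4.50

Initial n(HN3) = 0.1530 x 0.03719 = 0.005690 mol.
n(NaOH) added = 0.1314 x 0.01628 = 0.002139 mol, converting that many moles of HN3 to N3-.
Remaining n(HN3) = 0.003551 mol; n(N3-) = 0.002139 mol.
By Henderson-Hasselbalch, pH = pKa + log([A^-]/[HA]) = 4.72 + log(0.002139/0.003551) = 4.72 + (-0.22) = 4.50.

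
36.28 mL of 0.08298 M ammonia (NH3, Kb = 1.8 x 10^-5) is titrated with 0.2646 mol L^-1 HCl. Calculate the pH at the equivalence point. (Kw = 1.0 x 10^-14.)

5.23

n(NH3) = 0.08298 x 0.03628 = 0.003011 mol; V(HCl) at equivalence = 0.003011/0.2646 = 0.01138 L.
At equivalence the base is fully converted to NH4+; total volume = 0.04766 L, so [NH4+] = 0.003011/0.04766 = 0.06317 M.
Ka(NH4+) = Kw/Kb = 1.0e-14 / 1.8 x 10^-5 = 5.56e-10.
[H^+] = sqrt(Ka x [NH4+]) = sqrt(5.56e-10 x 0.06317) = 5.92e-6 M.
pH = -log(5.92e-6) = 5.23.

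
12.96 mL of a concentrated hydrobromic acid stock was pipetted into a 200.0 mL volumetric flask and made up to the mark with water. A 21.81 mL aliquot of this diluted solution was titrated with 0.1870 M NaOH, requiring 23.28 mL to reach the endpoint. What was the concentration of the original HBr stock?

3.08 M

n(NaOH) = 0.1870 x 0.02328 = 0.004353 mol.
n(HBr) in the aliquot = 0.004353 mol.
[diluted HBr] = 0.004353 / 0.02181 = 0.1996 M.
Dilution factor = 200.0/12.96 = 15.43, so [stock] = 0.1996 x 15.43 = 3.08 M.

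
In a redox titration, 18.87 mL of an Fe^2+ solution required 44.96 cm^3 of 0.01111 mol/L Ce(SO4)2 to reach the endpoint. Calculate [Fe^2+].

n(Ce(SO4)2) = 0.01111 x 0.04496 = 0.0004995 mol.
From the balanced equation, 1 mol Ce(SO4)2 reacts with 1 mol Fe^2+, so n(Fe^2+) = 0.0004995 x 1/1 = 0.0004995 mol.
[Fe^2+] = 0.0004995 / 0.01887 L = 0.0265 M.

0.0265 M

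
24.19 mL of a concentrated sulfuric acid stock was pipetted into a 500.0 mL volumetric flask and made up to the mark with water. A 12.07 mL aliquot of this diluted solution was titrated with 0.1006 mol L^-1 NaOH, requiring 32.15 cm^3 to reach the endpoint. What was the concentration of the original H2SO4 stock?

n(NaOH) = 0.1006 x 0.03215 = 0.003234 mol.
n(H2SO4) in the aliquot = 0.003234 x 1/2 = 0.001617 mol.
[diluted H2SO4] = 0.001617 / 0.01207 = 0.1340 M.
Dilution factor = 500.0/24.19 = 20.67, so [stock] = 0.1340 x 20.67 = 2.77 M.

2.77 M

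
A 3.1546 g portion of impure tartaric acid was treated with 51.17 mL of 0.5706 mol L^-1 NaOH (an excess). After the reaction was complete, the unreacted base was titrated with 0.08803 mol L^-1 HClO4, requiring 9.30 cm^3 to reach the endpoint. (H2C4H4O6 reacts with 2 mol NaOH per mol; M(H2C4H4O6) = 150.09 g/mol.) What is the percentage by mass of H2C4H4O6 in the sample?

Total n(NaOH) added = 0.5706 x 0.05117 = 0.02920 mol.
n(HClO4) used = 0.08803 x 0.009300 = 0.0008187 mol, which equals the excess n(NaOH).
So n(NaOH) consumed by the sample = 0.02920 - 0.0008187 = 0.02838 mol.
n(H2C4H4O6) = 0.02838 / 2 = 0.01419 mol.
mass H2C4H4O6 = 0.01419 x 150.09 = 2.130 g, so %H2C4H4O6 = 2.130/3.1546 x 100 = 67.5%.

67.5%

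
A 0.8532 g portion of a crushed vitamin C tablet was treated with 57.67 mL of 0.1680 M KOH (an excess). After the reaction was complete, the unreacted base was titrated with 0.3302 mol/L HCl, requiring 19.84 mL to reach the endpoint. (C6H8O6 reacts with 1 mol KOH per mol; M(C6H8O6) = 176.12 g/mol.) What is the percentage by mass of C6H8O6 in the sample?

64.8%

Total n(KOH) added = 0.1680 x 0.05767 = 0.009689 mol.
n(HCl) used = 0.3302 x 0.01984 = 0.006551 mol, which equals the excess n(KOH).
So n(KOH) consumed by the sample = 0.009689 - 0.006551 = 0.003137 mol.
n(C6H8O6) = 0.003137 / 1 = 0.003137 mol.
mass C6H8O6 = 0.003137 x 176.12 = 0.5526 g, so %C6H8O6 = 0.5526/0.8532 x 100 = 64.8%.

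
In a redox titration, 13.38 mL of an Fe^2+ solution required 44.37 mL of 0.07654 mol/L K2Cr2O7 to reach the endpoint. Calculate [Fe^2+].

1.52 M

n(K2Cr2O7) = 0.07654 x 0.04437 = 0.003396 mol.
From the balanced equation, 1 mol K2Cr2O7 reacts with 6 mol Fe^2+, so n(Fe^2+) = 0.003396 x 6/1 = 0.02038 mol.
[Fe^2+] = 0.02038 / 0.01338 L = 1.52 M.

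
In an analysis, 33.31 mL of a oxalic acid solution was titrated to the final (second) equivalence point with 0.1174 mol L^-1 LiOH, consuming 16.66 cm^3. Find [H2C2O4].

n(LiOH) = 0.1174 x 0.01666 = 0.001956 mol.
At the final (second) equivalence point, 2 mol OH^- react per mol H2C2O4, so n(H2C2O4) = 0.001956 / 2 = 0.0009779 mol.
[H2C2O4] = 0.0009779 / 0.03331 L = 0.0294 M.

0.0294 M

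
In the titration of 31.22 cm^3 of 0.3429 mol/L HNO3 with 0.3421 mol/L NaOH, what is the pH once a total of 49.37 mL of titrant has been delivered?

n(acid) = 0.3429 x 0.03122 = 0.01071 mol; n(NaOH) added = 0.3421 x 0.04937 = 0.01689 mol.
Base is in excess by 0.01689 - 0.01071 = 0.006184 mol in a total volume of 0.08059 L.
[OH^-] = 0.006184/0.08059 = 0.07674 M, so pOH = 1.12 and pH = 14.00 - 1.12 = 12.88.

12.88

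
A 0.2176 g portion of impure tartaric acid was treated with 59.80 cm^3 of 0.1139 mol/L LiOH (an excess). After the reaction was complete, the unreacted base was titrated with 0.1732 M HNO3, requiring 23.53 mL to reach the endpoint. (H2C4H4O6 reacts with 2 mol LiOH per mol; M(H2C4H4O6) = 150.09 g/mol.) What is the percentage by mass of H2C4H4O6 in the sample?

Total n(LiOH) added = 0.1139 x 0.05980 = 0.006811 mol.
n(HNO3) used = 0.1732 x 0.02353 = 0.004075 mol, which equals the excess n(LiOH).
So n(LiOH) consumed by the sample = 0.006811 - 0.004075 = 0.002736 mol.
n(H2C4H4O6) = 0.002736 / 2 = 0.001368 mol.
mass H2C4H4O6 = 0.001368 x 150.09 = 0.2053 g, so %H2C4H4O6 = 0.2053/0.2176 x 100 = 94.4%.

94.4%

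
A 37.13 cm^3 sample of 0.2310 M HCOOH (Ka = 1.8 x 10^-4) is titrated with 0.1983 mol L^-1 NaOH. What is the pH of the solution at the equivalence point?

8.39

n(HCOOH) = 0.2310 x 0.03713 = 0.008577 mol; V(NaOH) at equivalence = 0.008577/0.1983 = 0.04325 L.
At equivalence all the acid is converted to HCOO-; total volume = 0.03713 + 0.04325 = 0.08038 L, so [HCOO-] = 0.008577/0.08038 = 0.1067 M.
Kb = Kw/Ka = 1.0e-14 / 1.8 x 10^-4 = 5.56e-11.
[OH^-] = sqrt(Kb x [HCOO-]) = sqrt(5.56e-11 x 0.1067) = 2.43e-6 M.
pOH = 5.61, so pH = 14.00 - 5.61 = 8.39.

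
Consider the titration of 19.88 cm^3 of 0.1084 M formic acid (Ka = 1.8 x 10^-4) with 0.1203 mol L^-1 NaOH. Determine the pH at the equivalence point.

n(HCOOH) = 0.1084 x 0.01988 = 0.002155 mol; V(NaOH) at equivalence = 0.002155/0.1203 = 0.01791 L.
At equivalence all the acid is converted to HCOO-; total volume = 0.01988 + 0.01791 = 0.03779 L, so [HCOO-] = 0.002155/0.03779 = 0.05702 M.
Kb = Kw/Ka = 1.0e-14 / 1.8 x 10^-4 = 5.56e-11.
[OH^-] = sqrt(Kb x [HCOO-]) = sqrt(5.56e-11 x 0.05702) = 1.78e-6 M.
pOH = 5.75, so pH = 14.00 - 5.75 = 8.25.

8.25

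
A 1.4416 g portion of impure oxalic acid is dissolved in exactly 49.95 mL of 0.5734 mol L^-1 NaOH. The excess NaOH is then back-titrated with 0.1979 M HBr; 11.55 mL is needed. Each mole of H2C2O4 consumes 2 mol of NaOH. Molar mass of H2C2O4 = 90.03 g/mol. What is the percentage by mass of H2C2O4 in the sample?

82.3%

Total n(NaOH) added = 0.5734 x 0.04995 = 0.02864 mol.
n(HBr) used = 0.1979 x 0.01155 = 0.002286 mol, which equals the excess n(NaOH).
So n(NaOH) consumed by the sample = 0.02864 - 0.002286 = 0.02636 mol.
n(H2C2O4) = 0.02636 / 2 = 0.01318 mol.
mass H2C2O4 = 0.01318 x 90.03 = 1.186 g, so %H2C2O4 = 1.186/1.4416 x 100 = 82.3%.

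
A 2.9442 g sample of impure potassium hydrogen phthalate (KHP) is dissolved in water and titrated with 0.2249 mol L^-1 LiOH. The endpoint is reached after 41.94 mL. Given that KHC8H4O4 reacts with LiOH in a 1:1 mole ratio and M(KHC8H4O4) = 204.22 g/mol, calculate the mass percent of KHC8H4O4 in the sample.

n(LiOH) = 0.2249 x 0.04194 = 0.009432 mol.
n(KHC8H4O4) = 0.009432 / 1 = 0.009432 mol.
mass of KHC8H4O4 = 0.009432 x 204.22 = 1.926 g.
% purity = 1.926 / 2.9442 x 100 = 65.4%.

65.4%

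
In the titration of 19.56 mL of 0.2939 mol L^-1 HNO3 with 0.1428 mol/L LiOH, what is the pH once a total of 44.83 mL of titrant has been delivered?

12.01

n(acid) = 0.2939 x 0.01956 = 0.005749 mol; n(LiOH) added = 0.1428 x 0.04483 = 0.006402 mol.
Base is in excess by 0.006402 - 0.005749 = 0.0006530 mol in a total volume of 0.06439 L.
[OH^-] = 0.0006530/0.06439 = 0.01014 M, so pOH = 1.99 and pH = 14.00 - 1.99 = 12.01.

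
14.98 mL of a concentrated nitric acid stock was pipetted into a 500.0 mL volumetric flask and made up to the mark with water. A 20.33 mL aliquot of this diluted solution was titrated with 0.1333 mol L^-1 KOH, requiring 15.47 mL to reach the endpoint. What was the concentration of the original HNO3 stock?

3.39 M

n(KOH) = 0.1333 x 0.01547 = 0.002062 mol.
n(HNO3) in the aliquot = 0.002062 mol.
[diluted HNO3] = 0.002062 / 0.02033 = 0.1014 M.
Dilution factor = 500.0/14.98 = 33.38, so [stock] = 0.1014 x 33.38 = 3.39 M.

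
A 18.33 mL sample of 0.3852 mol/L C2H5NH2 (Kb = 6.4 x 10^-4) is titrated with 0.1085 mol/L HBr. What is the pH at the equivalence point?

5.94

n(C2H5NH2) = 0.3852 x 0.01833 = 0.007061 mol; V(HBr) at equivalence = 0.007061/0.1085 = 0.06508 L.
At equivalence the base is fully converted to C2H5NH3+; total volume = 0.08341 L, so [C2H5NH3+] = 0.007061/0.08341 = 0.08466 M.
Ka(C2H5NH3+) = Kw/Kb = 1.0e-14 / 6.4 x 10^-4 = 1.56e-11.
[H^+] = sqrt(Ka x [C2H5NH3+]) = sqrt(1.56e-11 x 0.08466) = 1.15e-6 M.
pH = -log(1.15e-6) = 5.94.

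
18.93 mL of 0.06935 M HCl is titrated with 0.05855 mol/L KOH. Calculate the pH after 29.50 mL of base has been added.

11.93

n(acid) = 0.06935 x 0.01893 = 0.001313 mol; n(KOH) added = 0.05855 x 0.02950 = 0.001727 mol.
Base is in excess by 0.001727 - 0.001313 = 0.0004144 mol in a total volume of 0.04843 L.
[OH^-] = 0.0004144/0.04843 = 0.008557 M, so pOH = 2.07 and pH = 14.00 - 2.07 = 11.93.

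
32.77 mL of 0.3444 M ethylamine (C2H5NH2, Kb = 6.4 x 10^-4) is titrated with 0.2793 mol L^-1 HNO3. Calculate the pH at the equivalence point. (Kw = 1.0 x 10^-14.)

n(C2H5NH2) = 0.3444 x 0.03277 = 0.01129 mol; V(HNO3) at equivalence = 0.01129/0.2793 = 0.04041 L.
At equivalence the base is fully converted to C2H5NH3+; total volume = 0.07318 L, so [C2H5NH3+] = 0.01129/0.07318 = 0.1542 M.
Ka(C2H5NH3+) = Kw/Kb = 1.0e-14 / 6.4 x 10^-4 = 1.56e-11.
[H^+] = sqrt(Ka x [C2H5NH3+]) = sqrt(1.56e-11 x 0.1542) = 1.55e-6 M.
pH = -log(1.55e-6) = 5.81.

5.81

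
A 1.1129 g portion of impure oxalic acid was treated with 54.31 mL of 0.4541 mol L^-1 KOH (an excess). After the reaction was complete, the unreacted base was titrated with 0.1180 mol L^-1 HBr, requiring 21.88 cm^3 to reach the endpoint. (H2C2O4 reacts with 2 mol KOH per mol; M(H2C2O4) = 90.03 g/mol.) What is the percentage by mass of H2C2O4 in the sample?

Total n(KOH) added = 0.4541 x 0.05431 = 0.02466 mol.
n(HBr) used = 0.1180 x 0.02188 = 0.002582 mol, which equals the excess n(KOH).
So n(KOH) consumed by the sample = 0.02466 - 0.002582 = 0.02208 mol.
n(H2C2O4) = 0.02208 / 2 = 0.01104 mol.
mass H2C2O4 = 0.01104 x 90.03 = 0.9939 g, so %H2C2O4 = 0.9939/1.1129 x 100 = 89.3%.

89.3%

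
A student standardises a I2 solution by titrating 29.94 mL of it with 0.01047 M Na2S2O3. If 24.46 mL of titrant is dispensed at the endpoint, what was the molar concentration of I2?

0.00428 M

n(Na2S2O3) = 0.01047 x 0.02446 = 0.0002561 mol.
From the balanced equation, 2 mol Na2S2O3 reacts with 1 mol I2, so n(I2) = 0.0002561 x 1/2 = 0.0001280 mol.
[I2] = 0.0001280 / 0.02994 L = 0.00428 M.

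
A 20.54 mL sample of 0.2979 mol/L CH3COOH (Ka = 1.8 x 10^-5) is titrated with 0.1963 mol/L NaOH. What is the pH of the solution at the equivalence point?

8.91

n(CH3COOH) = 0.2979 x 0.02054 = 0.006119 mol; V(NaOH) at equivalence = 0.006119/0.1963 = 0.03117 L.
At equivalence all the acid is converted to CH3COO-; total volume = 0.02054 + 0.03117 = 0.05171 L, so [CH3COO-] = 0.006119/0.05171 = 0.1183 M.
Kb = Kw/Ka = 1.0e-14 / 1.8 x 10^-5 = 5.56e-10.
[OH^-] = sqrt(Kb x [CH3COO-]) = sqrt(5.56e-10 x 0.1183) = 8.11e-6 M.
pOH = 5.09, so pH = 14.00 - 5.09 = 8.91.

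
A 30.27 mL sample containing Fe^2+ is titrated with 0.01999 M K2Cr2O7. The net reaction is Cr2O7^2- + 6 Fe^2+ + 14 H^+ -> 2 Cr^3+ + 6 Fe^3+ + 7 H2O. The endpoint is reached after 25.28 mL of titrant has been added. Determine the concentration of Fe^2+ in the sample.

n(K2Cr2O7) = 0.01999 x 0.02528 = 0.0005053 mol.
From the balanced equation, 1 mol K2Cr2O7 reacts with 6 mol Fe^2+, so n(Fe^2+) = 0.0005053 x 6/1 = 0.003032 mol.
[Fe^2+] = 0.003032 / 0.03027 L = 0.100 M.

0.100 M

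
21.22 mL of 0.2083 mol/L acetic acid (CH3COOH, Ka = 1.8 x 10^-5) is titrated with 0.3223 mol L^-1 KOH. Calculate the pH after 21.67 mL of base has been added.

12.78

n(acid) = 0.2083 x 0.02122 = 0.004420 mol; n(KOH) added = 0.3223 x 0.02167 = 0.006984 mol.
Base is in excess by 0.006984 - 0.004420 = 0.002564 mol in a total volume of 0.04289 L.
[OH^-] = 0.002564/0.04289 = 0.05978 M, so pOH = 1.22 and pH = 14.00 - 1.22 = 12.78.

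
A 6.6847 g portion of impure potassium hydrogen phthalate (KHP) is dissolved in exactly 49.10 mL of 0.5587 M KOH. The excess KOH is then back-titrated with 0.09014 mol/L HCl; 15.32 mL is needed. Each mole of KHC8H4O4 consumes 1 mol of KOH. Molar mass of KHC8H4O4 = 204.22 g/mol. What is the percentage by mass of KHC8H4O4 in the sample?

79.6%

Total n(KOH) added = 0.5587 x 0.04910 = 0.02743 mol.
n(HCl) used = 0.09014 x 0.01532 = 0.001381 mol, which equals the excess n(KOH).
So n(KOH) consumed by the sample = 0.02743 - 0.001381 = 0.02605 mol.
n(KHC8H4O4) = 0.02605 / 1 = 0.02605 mol.
mass KHC8H4O4 = 0.02605 x 204.22 = 5.320 g, so %KHC8H4O4 = 5.320/6.6847 x 100 = 79.6%.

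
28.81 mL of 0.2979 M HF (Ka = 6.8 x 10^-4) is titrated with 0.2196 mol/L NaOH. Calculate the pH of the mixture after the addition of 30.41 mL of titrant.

3.71

Initial n(HF) = 0.2979 x 0.02881 = 0.008582 mol.
n(NaOH) added = 0.2196 x 0.03041 = 0.006678 mol, converting that many moles of HF to F-.
Remaining n(HF) = 0.001904 mol; n(F-) = 0.006678 mol.
By Henderson-Hasselbalch, pH = pKa + log([A^-]/[HA]) = 3.17 + log(0.006678/0.001904) = 3.17 + (+0.54) = 3.71.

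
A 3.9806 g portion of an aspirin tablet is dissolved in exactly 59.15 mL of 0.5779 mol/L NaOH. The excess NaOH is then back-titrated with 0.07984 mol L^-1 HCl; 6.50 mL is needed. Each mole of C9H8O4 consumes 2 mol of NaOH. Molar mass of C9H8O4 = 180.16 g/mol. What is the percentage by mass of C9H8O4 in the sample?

Total n(NaOH) added = 0.5779 x 0.05915 = 0.03418 mol.
n(HCl) used = 0.07984 x 0.006500 = 0.0005190 mol, which equals the excess n(NaOH).
So n(NaOH) consumed by the sample = 0.03418 - 0.0005190 = 0.03366 mol.
n(C9H8O4) = 0.03366 / 2 = 0.01683 mol.
mass C9H8O4 = 0.01683 x 180.16 = 3.032 g, so %C9H8O4 = 3.032/3.9806 x 100 = 76.2%.

76.2%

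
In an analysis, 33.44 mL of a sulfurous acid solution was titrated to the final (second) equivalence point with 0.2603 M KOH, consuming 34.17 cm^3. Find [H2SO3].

n(KOH) = 0.2603 x 0.03417 = 0.008894 mol.
At the final (second) equivalence point, 2 mol OH^- react per mol H2SO3, so n(H2SO3) = 0.008894 / 2 = 0.004447 mol.
[H2SO3] = 0.004447 / 0.03344 L = 0.133 M.

0.133 M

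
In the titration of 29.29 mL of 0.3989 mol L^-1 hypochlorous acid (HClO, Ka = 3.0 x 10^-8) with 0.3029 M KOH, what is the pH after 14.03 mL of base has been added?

7.28

Initial n(HClO) = 0.3989 x 0.02929 = 0.01168 mol.
n(KOH) added = 0.3029 x 0.01403 = 0.004250 mol, converting that many moles of HClO to ClO-.
Remaining n(HClO) = 0.007434 mol; n(ClO-) = 0.004250 mol.
By Henderson-Hasselbalch, pH = pKa + log([A^-]/[HA]) = 7.52 + log(0.004250/0.007434) = 7.52 + (-0.24) = 7.28.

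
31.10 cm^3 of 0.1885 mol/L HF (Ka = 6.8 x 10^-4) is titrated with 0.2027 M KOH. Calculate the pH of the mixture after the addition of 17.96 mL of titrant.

3.38

Initial n(HF) = 0.1885 x 0.03110 = 0.005862 mol.
n(KOH) added = 0.2027 x 0.01796 = 0.003640 mol, converting that many moles of HF to F-.
Remaining n(HF) = 0.002222 mol; n(F-) = 0.003640 mol.
By Henderson-Hasselbalch, pH = pKa + log([A^-]/[HA]) = 3.17 + log(0.003640/0.002222) = 3.17 + (+0.21) = 3.38.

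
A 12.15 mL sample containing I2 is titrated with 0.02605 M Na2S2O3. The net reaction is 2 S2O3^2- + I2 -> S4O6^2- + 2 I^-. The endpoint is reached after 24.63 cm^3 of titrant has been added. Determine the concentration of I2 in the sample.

0.0264 M

n(Na2S2O3) = 0.02605 x 0.02463 = 0.0006416 mol.
From the balanced equation, 2 mol Na2S2O3 reacts with 1 mol I2, so n(I2) = 0.0006416 x 1/2 = 0.0003208 mol.
[I2] = 0.0003208 / 0.01215 L = 0.0264 M.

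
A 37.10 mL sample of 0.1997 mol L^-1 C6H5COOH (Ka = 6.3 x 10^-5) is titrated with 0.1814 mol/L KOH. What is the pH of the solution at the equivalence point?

8.59

n(C6H5COOH) = 0.1997 x 0.03710 = 0.007409 mol; V(KOH) at equivalence = 0.007409/0.1814 = 0.04084 L.
At equivalence all the acid is converted to C6H5COO-; total volume = 0.03710 + 0.04084 = 0.07794 L, so [C6H5COO-] = 0.007409/0.07794 = 0.09506 M.
Kb = Kw/Ka = 1.0e-14 / 6.3 x 10^-5 = 1.59e-10.
[OH^-] = sqrt(Kb x [C6H5COO-]) = sqrt(1.59e-10 x 0.09506) = 3.88e-6 M.
pOH = 5.41, so pH = 14.00 - 5.41 = 8.59.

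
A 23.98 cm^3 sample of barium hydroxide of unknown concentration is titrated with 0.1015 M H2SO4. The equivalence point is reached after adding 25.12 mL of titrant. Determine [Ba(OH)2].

n(H2SO4) delivered = 0.1015 x 0.02512 = 0.002550 mol.
For a 1:1 reaction, n(Ba(OH)2) = 0.002550 mol.
[Ba(OH)2] = 0.002550 mol / 0.02398 L = 0.106 M.

0.106 M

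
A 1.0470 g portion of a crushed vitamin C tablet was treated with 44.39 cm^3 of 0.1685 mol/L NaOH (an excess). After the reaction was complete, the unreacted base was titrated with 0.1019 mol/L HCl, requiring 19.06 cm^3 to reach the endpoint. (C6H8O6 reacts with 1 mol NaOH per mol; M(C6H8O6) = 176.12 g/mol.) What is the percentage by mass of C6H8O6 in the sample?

Total n(NaOH) added = 0.1685 x 0.04439 = 0.007480 mol.
n(HCl) used = 0.1019 x 0.01906 = 0.001942 mol, which equals the excess n(NaOH).
So n(NaOH) consumed by the sample = 0.007480 - 0.001942 = 0.005538 mol.
n(C6H8O6) = 0.005538 / 1 = 0.005538 mol.
mass C6H8O6 = 0.005538 x 176.12 = 0.9753 g, so %C6H8O6 = 0.9753/1.0470 x 100 = 93.1%.

93.1%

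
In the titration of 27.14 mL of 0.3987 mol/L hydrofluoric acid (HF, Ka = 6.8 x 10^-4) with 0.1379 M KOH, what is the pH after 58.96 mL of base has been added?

Initial n(HF) = 0.3987 x 0.02714 = 0.01082 mol.
n(KOH) added = 0.1379 x 0.05896 = 0.008131 mol, converting that many moles of HF to F-.
Remaining n(HF) = 0.002690 mol; n(F-) = 0.008131 mol.
By Henderson-Hasselbalch, pH = pKa + log([A^-]/[HA]) = 3.17 + log(0.008131/0.002690) = 3.17 + (+0.48) = 3.65.

3.65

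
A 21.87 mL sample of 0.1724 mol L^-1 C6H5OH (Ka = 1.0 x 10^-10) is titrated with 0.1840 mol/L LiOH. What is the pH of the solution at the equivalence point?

11.47

n(C6H5OH) = 0.1724 x 0.02187 = 0.003770 mol; V(LiOH) at equivalence = 0.003770/0.1840 = 0.02049 L.
At equivalence all the acid is converted to C6H5O-; total volume = 0.02187 + 0.02049 = 0.04236 L, so [C6H5O-] = 0.003770/0.04236 = 0.08901 M.
Kb = Kw/Ka = 1.0e-14 / 1.0 x 10^-10 = 0.000100.
[OH^-] = sqrt(Kb x [C6H5O-]) = sqrt(0.000100 x 0.08901) = 0.00298 M.
pOH = 2.53, so pH = 14.00 - 2.53 = 11.47.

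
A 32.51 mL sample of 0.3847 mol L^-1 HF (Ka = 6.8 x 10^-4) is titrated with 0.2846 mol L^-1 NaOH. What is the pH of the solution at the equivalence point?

n(HF) = 0.3847 x 0.03251 = 0.01251 mol; V(NaOH) at equivalence = 0.01251/0.2846 = 0.04394 L.
At equivalence all the acid is converted to F-; total volume = 0.03251 + 0.04394 = 0.07645 L, so [F-] = 0.01251/0.07645 = 0.1636 M.
Kb = Kw/Ka = 1.0e-14 / 6.8 x 10^-4 = 1.47e-11.
[OH^-] = sqrt(Kb x [F-]) = sqrt(1.47e-11 x 0.1636) = 1.55e-6 M.
pOH = 5.81, so pH = 14.00 - 5.81 = 8.19.

8.19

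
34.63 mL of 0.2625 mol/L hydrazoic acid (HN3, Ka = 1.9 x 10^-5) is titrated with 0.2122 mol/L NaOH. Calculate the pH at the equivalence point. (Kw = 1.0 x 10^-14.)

n(HN3) = 0.2625 x 0.03463 = 0.009090 mol; V(NaOH) at equivalence = 0.009090/0.2122 = 0.04284 L.
At equivalence all the acid is converted to N3-; total volume = 0.03463 + 0.04284 = 0.07747 L, so [N3-] = 0.009090/0.07747 = 0.1173 M.
Kb = Kw/Ka = 1.0e-14 / 1.9 x 10^-5 = 5.26e-10.
[OH^-] = sqrt(Kb x [N3-]) = sqrt(5.26e-10 x 0.1173) = 7.86e-6 M.
pOH = 5.10, so pH = 14.00 - 5.10 = 8.90.

8.90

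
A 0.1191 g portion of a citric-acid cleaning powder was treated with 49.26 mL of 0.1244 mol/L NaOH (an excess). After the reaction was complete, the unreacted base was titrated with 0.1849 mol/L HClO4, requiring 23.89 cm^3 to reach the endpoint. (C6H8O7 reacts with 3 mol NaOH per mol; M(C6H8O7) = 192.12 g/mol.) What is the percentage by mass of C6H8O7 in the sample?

Total n(NaOH) added = 0.1244 x 0.04926 = 0.006128 mol.
n(HClO4) used = 0.1849 x 0.02389 = 0.004417 mol, which equals the excess n(NaOH).
So n(NaOH) consumed by the sample = 0.006128 - 0.004417 = 0.001711 mol.
n(C6H8O7) = 0.001711 / 3 = 0.0005702 mol.
mass C6H8O7 = 0.0005702 x 192.12 = 0.1096 g, so %C6H8O7 = 0.1096/0.1191 x 100 = 92.0%.

92.0%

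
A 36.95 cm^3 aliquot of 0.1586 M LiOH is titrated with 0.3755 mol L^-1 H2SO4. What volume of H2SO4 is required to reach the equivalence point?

7.80 mL

n(LiOH) = 0.1586 mol/L x 0.03695 L = 0.005860 mol.
The neutralisation is 2 LiOH : 1 H2SO4, so n(H2SO4) = 0.005860 x 1/2 = 0.002930 mol.
V(H2SO4) = 0.002930 / 0.3755 = 0.007803 L = 7.80 mL.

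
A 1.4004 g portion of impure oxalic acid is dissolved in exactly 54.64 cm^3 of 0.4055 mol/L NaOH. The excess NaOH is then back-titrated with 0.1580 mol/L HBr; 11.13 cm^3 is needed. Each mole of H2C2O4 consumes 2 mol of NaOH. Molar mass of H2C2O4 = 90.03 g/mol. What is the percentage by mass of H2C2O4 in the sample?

Total n(NaOH) added = 0.4055 x 0.05464 = 0.02216 mol.
n(HBr) used = 0.1580 x 0.01113 = 0.001759 mol, which equals the excess n(NaOH).
So n(NaOH) consumed by the sample = 0.02216 - 0.001759 = 0.02040 mol.
n(H2C2O4) = 0.02040 / 2 = 0.01020 mol.
mass H2C2O4 = 0.01020 x 90.03 = 0.9182 g, so %H2C2O4 = 0.9182/1.4004 x 100 = 65.6%.

65.6%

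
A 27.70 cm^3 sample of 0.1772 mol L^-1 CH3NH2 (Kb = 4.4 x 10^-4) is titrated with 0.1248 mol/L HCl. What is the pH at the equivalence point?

5.89

n(CH3NH2) = 0.1772 x 0.02770 = 0.004908 mol; V(HCl) at equivalence = 0.004908/0.1248 = 0.03933 L.
At equivalence the base is fully converted to CH3NH3+; total volume = 0.06703 L, so [CH3NH3+] = 0.004908/0.06703 = 0.07323 M.
Ka(CH3NH3+) = Kw/Kb = 1.0e-14 / 4.4 x 10^-4 = 2.27e-11.
[H^+] = sqrt(Ka x [CH3NH3+]) = sqrt(2.27e-11 x 0.07323) = 1.29e-6 M.
pH = -log(1.29e-6) = 5.89.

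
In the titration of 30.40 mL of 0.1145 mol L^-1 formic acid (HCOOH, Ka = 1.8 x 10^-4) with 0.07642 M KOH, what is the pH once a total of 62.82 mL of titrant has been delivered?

n(acid) = 0.1145 x 0.03040 = 0.003481 mol; n(KOH) added = 0.07642 x 0.06282 = 0.004801 mol.
Base is in excess by 0.004801 - 0.003481 = 0.001320 mol in a total volume of 0.09322 L.
[OH^-] = 0.001320/0.09322 = 0.01416 M, so pOH = 1.85 and pH = 14.00 - 1.85 = 12.15.

12.15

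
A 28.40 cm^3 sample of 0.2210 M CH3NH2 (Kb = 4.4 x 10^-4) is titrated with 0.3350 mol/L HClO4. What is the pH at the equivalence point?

5.76

n(CH3NH2) = 0.2210 x 0.02840 = 0.006276 mol; V(HClO4) at equivalence = 0.006276/0.3350 = 0.01874 L.
At equivalence the base is fully converted to CH3NH3+; total volume = 0.04714 L, so [CH3NH3+] = 0.006276/0.04714 = 0.1332 M.
Ka(CH3NH3+) = Kw/Kb = 1.0e-14 / 4.4 x 10^-4 = 2.27e-11.
[H^+] = sqrt(Ka x [CH3NH3+]) = sqrt(2.27e-11 x 0.1332) = 1.74e-6 M.
pH = -log(1.74e-6) = 5.76.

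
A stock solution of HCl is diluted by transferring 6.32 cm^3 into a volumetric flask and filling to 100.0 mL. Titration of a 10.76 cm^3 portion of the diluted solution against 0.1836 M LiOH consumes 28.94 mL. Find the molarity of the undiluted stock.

n(LiOH) = 0.1836 x 0.02894 = 0.005313 mol.
n(HCl) in the aliquot = 0.005313 mol.
[diluted HCl] = 0.005313 / 0.01076 = 0.4938 M.
Dilution factor = 100.0/6.320 = 15.82, so [stock] = 0.4938 x 15.82 = 7.81 M.

7.81 M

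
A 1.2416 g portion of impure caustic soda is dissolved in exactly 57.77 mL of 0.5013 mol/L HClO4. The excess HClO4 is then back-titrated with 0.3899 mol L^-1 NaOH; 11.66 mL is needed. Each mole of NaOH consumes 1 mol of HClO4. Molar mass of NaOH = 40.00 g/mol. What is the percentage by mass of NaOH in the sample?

78.7%

Total n(HClO4) added = 0.5013 x 0.05777 = 0.02896 mol.
n(NaOH) used = 0.3899 x 0.01166 = 0.004546 mol, which equals the excess n(HClO4).
So n(HClO4) consumed by the sample = 0.02896 - 0.004546 = 0.02441 mol.
n(NaOH) = 0.02441 / 1 = 0.02441 mol.
mass NaOH = 0.02441 x 40.00 = 0.9766 g, so %NaOH = 0.9766/1.2416 x 100 = 78.7%.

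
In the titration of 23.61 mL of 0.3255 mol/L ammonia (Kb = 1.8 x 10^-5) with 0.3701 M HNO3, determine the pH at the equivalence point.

5.01

n(NH3) = 0.3255 x 0.02361 = 0.007685 mol; V(HNO3) at equivalence = 0.007685/0.3701 = 0.02076 L.
At equivalence the base is fully converted to NH4+; total volume = 0.04437 L, so [NH4+] = 0.007685/0.04437 = 0.1732 M.
Ka(NH4+) = Kw/Kb = 1.0e-14 / 1.8 x 10^-5 = 5.56e-10.
[H^+] = sqrt(Ka x [NH4+]) = sqrt(5.56e-10 x 0.1732) = 9.81e-6 M.
pH = -log(9.81e-6) = 5.01.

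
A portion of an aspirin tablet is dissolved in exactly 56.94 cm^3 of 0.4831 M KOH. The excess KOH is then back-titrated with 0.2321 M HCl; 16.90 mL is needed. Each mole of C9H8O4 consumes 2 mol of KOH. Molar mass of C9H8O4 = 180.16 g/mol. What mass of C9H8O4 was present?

Total n(KOH) added = 0.4831 x 0.05694 = 0.02751 mol.
n(HCl) used = 0.2321 x 0.01690 = 0.003922 mol, which equals the excess n(KOH).
So n(KOH) consumed by the sample = 0.02751 - 0.003922 = 0.02359 mol.
n(C9H8O4) = 0.02359 / 2 = 0.01179 mol.
mass = 0.01179 mol x 180.16 g/mol = 2.12 g.

2.12 g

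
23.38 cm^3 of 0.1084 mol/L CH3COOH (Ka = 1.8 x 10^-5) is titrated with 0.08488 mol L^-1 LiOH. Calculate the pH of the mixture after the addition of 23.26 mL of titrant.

5.29

Initial n(CH3COOH) = 0.1084 x 0.02338 = 0.002534 mol.
n(LiOH) added = 0.08488 x 0.02326 = 0.001974 mol, converting that many moles of CH3COOH to CH3COO-.
Remaining n(CH3COOH) = 0.0005601 mol; n(CH3COO-) = 0.001974 mol.
By Henderson-Hasselbalch, pH = pKa + log([A^-]/[HA]) = 4.74 + log(0.001974/0.0005601) = 4.74 + (+0.55) = 5.29.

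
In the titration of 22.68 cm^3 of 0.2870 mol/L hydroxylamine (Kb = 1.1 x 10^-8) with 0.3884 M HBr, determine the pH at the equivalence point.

3.41

n(NH2OH) = 0.2870 x 0.02268 = 0.006509 mol; V(HBr) at equivalence = 0.006509/0.3884 = 0.01676 L.
At equivalence the base is fully converted to NH3OH+; total volume = 0.03944 L, so [NH3OH+] = 0.006509/0.03944 = 0.1650 M.
Ka(NH3OH+) = Kw/Kb = 1.0e-14 / 1.1 x 10^-8 = 9.09e-7.
[H^+] = sqrt(Ka x [NH3OH+]) = sqrt(9.09e-7 x 0.1650) = 0.000387 M.
pH = -log(0.000387) = 3.41.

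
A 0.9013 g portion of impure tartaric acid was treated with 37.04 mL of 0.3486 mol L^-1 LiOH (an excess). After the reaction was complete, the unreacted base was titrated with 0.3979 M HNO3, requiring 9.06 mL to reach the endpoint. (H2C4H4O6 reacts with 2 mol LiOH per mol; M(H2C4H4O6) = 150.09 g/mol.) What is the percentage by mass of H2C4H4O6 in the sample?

Total n(LiOH) added = 0.3486 x 0.03704 = 0.01291 mol.
n(HNO3) used = 0.3979 x 0.009060 = 0.003605 mol, which equals the excess n(LiOH).
So n(LiOH) consumed by the sample = 0.01291 - 0.003605 = 0.009307 mol.
n(H2C4H4O6) = 0.009307 / 2 = 0.004654 mol.
mass H2C4H4O6 = 0.004654 x 150.09 = 0.6985 g, so %H2C4H4O6 = 0.6985/0.9013 x 100 = 77.5%.

77.5%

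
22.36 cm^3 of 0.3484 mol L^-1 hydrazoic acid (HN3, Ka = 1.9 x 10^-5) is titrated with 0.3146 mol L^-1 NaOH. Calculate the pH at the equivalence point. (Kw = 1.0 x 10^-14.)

n(HN3) = 0.3484 x 0.02236 = 0.007790 mol; V(NaOH) at equivalence = 0.007790/0.3146 = 0.02476 L.
At equivalence all the acid is converted to N3-; total volume = 0.02236 + 0.02476 = 0.04712 L, so [N3-] = 0.007790/0.04712 = 0.1653 M.
Kb = Kw/Ka = 1.0e-14 / 1.9 x 10^-5 = 5.26e-10.
[OH^-] = sqrt(Kb x [N3-]) = sqrt(5.26e-10 x 0.1653) = 9.33e-6 M.
pOH = 5.03, so pH = 14.00 - 5.03 = 8.97.

8.97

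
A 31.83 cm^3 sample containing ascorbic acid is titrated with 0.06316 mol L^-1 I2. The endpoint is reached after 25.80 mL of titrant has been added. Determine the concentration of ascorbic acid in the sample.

n(I2) = 0.06316 x 0.02580 = 0.001630 mol.
From the balanced equation, 1 mol I2 reacts with 1 mol ascorbic acid, so n(ascorbic acid) = 0.001630 x 1/1 = 0.001630 mol.
[ascorbic acid] = 0.001630 / 0.03183 L = 0.0512 M.

0.0512 M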